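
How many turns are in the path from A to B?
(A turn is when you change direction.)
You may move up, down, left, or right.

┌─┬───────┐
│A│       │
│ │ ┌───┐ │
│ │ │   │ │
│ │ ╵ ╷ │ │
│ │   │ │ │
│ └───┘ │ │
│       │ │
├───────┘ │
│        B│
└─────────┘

Directions: down, down, down, right, right, right, up, up, left, down, left, up, up, right, right, right, down, down, down, down
Number of turns: 8

Solution:

┌─┬───────┐
│A│↱ → → ↓│
│ │ ┌───┐ │
│↓│↑│↓ ↰│↓│
│ │ ╵ ╷ │ │
│↓│↑ ↲│↑│↓│
│ └───┘ │ │
│↳ → → ↑│↓│
├───────┘ │
│        B│
└─────────┘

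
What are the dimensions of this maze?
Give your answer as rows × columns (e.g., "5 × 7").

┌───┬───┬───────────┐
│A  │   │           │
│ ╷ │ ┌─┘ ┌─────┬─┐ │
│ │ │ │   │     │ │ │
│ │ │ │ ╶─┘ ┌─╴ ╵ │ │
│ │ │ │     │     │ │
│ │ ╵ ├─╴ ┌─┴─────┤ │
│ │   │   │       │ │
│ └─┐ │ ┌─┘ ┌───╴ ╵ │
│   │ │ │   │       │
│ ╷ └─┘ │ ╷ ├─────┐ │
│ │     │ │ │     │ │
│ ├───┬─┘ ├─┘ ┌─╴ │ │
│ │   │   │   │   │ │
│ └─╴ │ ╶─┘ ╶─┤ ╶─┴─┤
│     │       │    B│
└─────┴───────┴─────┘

Counting the maze dimensions:
Rows (vertical): 8
Columns (horizontal): 10
Dimensions: 8 × 10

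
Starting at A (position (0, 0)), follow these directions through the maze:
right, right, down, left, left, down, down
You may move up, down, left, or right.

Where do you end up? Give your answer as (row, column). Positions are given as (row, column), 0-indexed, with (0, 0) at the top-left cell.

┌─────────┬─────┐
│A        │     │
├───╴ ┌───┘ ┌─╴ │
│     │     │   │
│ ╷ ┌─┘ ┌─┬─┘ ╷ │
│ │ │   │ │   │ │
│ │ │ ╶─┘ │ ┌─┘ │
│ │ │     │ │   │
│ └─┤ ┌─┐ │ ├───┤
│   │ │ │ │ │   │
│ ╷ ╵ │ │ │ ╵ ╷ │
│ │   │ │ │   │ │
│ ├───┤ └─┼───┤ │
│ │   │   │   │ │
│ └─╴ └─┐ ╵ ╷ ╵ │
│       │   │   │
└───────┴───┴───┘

Following directions step by step:
Start: (0, 0)
  right: (0, 0) → (0, 1)
  right: (0, 1) → (0, 2)
  down: (0, 2) → (1, 2)
  left: (1, 2) → (1, 1)
  left: (1, 1) → (1, 0)
  down: (1, 0) → (2, 0)
  down: (2, 0) → (3, 0)
Final position: (3, 0)

Path taken:

┌─────────┬─────┐
│A → ↓    │     │
├───╴ ┌───┘ ┌─╴ │
│↓ ← ↲│     │   │
│ ╷ ┌─┘ ┌─┬─┘ ╷ │
│↓│ │   │ │   │ │
│ │ │ ╶─┘ │ ┌─┘ │
│B│ │     │ │   │
│ └─┤ ┌─┐ │ ├───┤
│   │ │ │ │ │   │
│ ╷ ╵ │ │ │ ╵ ╷ │
│ │   │ │ │   │ │
│ ├───┤ └─┼───┤ │
│ │   │   │   │ │
│ └─╴ └─┐ ╵ ╷ ╵ │
│       │   │   │
└───────┴───┴───┘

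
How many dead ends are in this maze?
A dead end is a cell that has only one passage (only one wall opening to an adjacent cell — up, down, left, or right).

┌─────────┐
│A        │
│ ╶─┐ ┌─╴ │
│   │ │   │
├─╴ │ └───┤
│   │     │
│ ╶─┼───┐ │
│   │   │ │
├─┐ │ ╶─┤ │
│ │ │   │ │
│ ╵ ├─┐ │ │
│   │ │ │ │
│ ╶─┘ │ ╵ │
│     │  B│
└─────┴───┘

Checking each cell for number of passages:

Dead ends found at positions:
  (1, 3)
  (3, 3)
  (4, 0)
  (5, 2)
Total dead ends: 4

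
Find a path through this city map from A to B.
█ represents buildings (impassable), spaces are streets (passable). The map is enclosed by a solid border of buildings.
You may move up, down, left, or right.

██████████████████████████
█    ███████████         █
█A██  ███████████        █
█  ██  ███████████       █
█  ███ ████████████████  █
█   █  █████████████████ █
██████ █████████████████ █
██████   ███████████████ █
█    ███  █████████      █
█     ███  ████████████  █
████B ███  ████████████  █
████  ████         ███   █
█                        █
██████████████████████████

Finding the shortest path from A to B:
Movement: cardinal only
Path length: 29 steps
Directions: up → right → right → right → down → right → down → right → down → down → down → down → right → right → down → right → down → down → right → down → down → left → left → left → left → left → up → up → left

Solution:

██████████████████████████
█↱→→↓███████████         █
█A██↳↓███████████        █
█  ██↳↓███████████       █
█  ███↓████████████████  █
█   █ ↓█████████████████ █
██████↓█████████████████ █
██████↳→↓███████████████ █
█    ███↳↓█████████      █
█     ███↓ ████████████  █
████B↰███↳↓████████████  █
████ ↑████↓        ███   █
█    ↑←←←←↲              █
██████████████████████████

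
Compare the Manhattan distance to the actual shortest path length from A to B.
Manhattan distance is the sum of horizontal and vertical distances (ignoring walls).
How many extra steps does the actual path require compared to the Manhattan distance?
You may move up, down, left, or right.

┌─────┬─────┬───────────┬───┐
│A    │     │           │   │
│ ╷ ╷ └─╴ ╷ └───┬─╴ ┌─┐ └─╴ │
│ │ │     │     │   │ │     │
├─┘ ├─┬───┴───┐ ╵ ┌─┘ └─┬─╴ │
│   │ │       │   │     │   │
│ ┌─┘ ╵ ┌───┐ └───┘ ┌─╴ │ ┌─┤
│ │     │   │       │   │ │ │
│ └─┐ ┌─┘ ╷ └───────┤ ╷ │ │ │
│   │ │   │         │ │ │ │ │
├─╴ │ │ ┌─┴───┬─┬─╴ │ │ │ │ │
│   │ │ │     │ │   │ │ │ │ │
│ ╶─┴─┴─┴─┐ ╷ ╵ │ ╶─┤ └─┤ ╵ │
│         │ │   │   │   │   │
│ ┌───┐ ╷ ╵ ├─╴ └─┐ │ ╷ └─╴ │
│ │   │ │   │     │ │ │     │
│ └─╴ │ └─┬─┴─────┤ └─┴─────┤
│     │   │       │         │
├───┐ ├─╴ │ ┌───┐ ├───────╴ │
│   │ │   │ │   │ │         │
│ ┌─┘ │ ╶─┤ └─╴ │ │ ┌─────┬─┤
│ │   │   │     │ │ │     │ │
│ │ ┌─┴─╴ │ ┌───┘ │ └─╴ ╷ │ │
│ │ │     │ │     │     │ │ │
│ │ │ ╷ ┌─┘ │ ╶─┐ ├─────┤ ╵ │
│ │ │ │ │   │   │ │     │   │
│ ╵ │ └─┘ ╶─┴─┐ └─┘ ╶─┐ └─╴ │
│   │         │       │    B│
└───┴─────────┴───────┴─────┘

Manhattan distance: |13 - 0| + |13 - 0| = 26
Actual path length: 52
Extra steps: 52 - 26 = 26

Solution:

┌─────┬─────┬───────────┬───┐
│A ↓  │     │           │   │
│ ╷ ╷ └─╴ ╷ └───┬─╴ ┌─┐ └─╴ │
│ │↓│     │     │   │ │     │
├─┘ ├─┬───┴───┐ ╵ ┌─┘ └─┬─╴ │
│↓ ↲│ │       │   │     │   │
│ ┌─┘ ╵ ┌───┐ └───┘ ┌─╴ │ ┌─┤
│↓│     │   │       │   │ │ │
│ └─┐ ┌─┘ ╷ └───────┤ ╷ │ │ │
│↳ ↓│ │   │         │ │ │ │ │
├─╴ │ │ ┌─┴───┬─┬─╴ │ │ │ │ │
│↓ ↲│ │ │     │ │   │ │ │ │ │
│ ╶─┴─┴─┴─┐ ╷ ╵ │ ╶─┤ └─┤ ╵ │
│↳ → → ↓  │ │   │   │   │   │
│ ┌───┐ ╷ ╵ ├─╴ └─┐ │ ╷ └─╴ │
│ │   │↓│   │     │ │ │     │
│ └─╴ │ └─┬─┴─────┤ └─┴─────┤
│     │↳ ↓│↱ → → ↓│         │
├───┐ ├─╴ │ ┌───┐ ├───────╴ │
│   │ │↓ ↲│↑│   │↓│         │
│ ┌─┘ │ ╶─┤ └─╴ │ │ ┌─────┬─┤
│ │   │↳ ↓│↑    │↓│ │     │ │
│ │ ┌─┴─╴ │ ┌───┘ │ └─╴ ╷ │ │
│ │ │↓ ← ↲│↑│↓ ← ↲│     │ │ │
│ │ │ ╷ ┌─┘ │ ╶─┐ ├─────┤ ╵ │
│ │ │↓│ │↱ ↑│↳ ↓│ │↱ → ↓│   │
│ ╵ │ └─┘ ╶─┴─┐ └─┘ ╶─┐ └─╴ │
│   │↳ → ↑    │↳ → ↑  │↳ → B│
└───┴─────────┴───────┴─────┘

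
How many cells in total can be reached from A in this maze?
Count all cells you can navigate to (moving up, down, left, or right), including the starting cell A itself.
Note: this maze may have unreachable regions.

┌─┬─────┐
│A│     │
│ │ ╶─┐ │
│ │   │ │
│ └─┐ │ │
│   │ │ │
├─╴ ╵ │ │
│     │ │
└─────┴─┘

Using BFS/flood-fill to find all reachable cells from A:
Maze size: 4 × 4 = 16 total cells
All cells are reachable — the maze is fully connected.
Reachable cells: 16

Reachable region (· marks reachable cells):

┌─┬─────┐
│A│· · ·│
│ │ ╶─┐ │
│·│· ·│·│
│ └─┐ │ │
│· ·│·│·│
├─╴ ╵ │ │
│· · ·│·│
└─────┴─┘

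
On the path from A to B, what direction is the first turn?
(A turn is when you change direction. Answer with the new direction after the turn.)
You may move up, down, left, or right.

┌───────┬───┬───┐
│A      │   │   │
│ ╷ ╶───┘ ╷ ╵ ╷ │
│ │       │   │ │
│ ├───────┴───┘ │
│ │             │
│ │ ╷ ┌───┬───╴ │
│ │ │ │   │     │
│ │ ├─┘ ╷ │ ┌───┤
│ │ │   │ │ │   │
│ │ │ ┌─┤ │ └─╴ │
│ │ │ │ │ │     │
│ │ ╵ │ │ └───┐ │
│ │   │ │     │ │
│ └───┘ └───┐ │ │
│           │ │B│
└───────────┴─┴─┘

Directions: right, down, right, right, right, up, right, down, right, up, right, down, down, down, left, left, down, down, right, right, down, down
First turn direction: down

Solution:

┌───────┬───┬───┐
│A ↓    │↱ ↓│↱ ↓│
│ ╷ ╶───┘ ╷ ╵ ╷ │
│ │↳ → → ↑│↳ ↑│↓│
│ ├───────┴───┘ │
│ │            ↓│
│ │ ╷ ┌───┬───╴ │
│ │ │ │   │↓ ← ↲│
│ │ ├─┘ ╷ │ ┌───┤
│ │ │   │ │↓│   │
│ │ │ ┌─┤ │ └─╴ │
│ │ │ │ │ │↳ → ↓│
│ │ ╵ │ │ └───┐ │
│ │   │ │     │↓│
│ └───┘ └───┐ │ │
│           │ │B│
└───────────┴─┴─┘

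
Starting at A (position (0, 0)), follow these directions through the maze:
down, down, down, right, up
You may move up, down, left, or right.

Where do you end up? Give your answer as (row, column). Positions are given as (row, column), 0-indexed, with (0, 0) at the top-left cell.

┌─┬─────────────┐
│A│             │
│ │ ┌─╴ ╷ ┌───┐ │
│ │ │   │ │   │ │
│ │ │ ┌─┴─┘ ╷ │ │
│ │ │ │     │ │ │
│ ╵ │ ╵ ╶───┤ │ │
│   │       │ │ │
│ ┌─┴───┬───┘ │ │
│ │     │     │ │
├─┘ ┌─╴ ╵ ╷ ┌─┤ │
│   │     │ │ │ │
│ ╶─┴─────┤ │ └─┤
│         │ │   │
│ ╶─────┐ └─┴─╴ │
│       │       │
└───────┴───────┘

Following directions step by step:
Start: (0, 0)
  down: (0, 0) → (1, 0)
  down: (1, 0) → (2, 0)
  down: (2, 0) → (3, 0)
  right: (3, 0) → (3, 1)
  up: (3, 1) → (2, 1)
Final position: (2, 1)

Path taken:

┌─┬─────────────┐
│A│             │
│ │ ┌─╴ ╷ ┌───┐ │
│↓│ │   │ │   │ │
│ │ │ ┌─┴─┘ ╷ │ │
│↓│B│ │     │ │ │
│ ╵ │ ╵ ╶───┤ │ │
│↳ ↑│       │ │ │
│ ┌─┴───┬───┘ │ │
│ │     │     │ │
├─┘ ┌─╴ ╵ ╷ ┌─┤ │
│   │     │ │ │ │
│ ╶─┴─────┤ │ └─┤
│         │ │   │
│ ╶─────┐ └─┴─╴ │
│       │       │
└───────┴───────┘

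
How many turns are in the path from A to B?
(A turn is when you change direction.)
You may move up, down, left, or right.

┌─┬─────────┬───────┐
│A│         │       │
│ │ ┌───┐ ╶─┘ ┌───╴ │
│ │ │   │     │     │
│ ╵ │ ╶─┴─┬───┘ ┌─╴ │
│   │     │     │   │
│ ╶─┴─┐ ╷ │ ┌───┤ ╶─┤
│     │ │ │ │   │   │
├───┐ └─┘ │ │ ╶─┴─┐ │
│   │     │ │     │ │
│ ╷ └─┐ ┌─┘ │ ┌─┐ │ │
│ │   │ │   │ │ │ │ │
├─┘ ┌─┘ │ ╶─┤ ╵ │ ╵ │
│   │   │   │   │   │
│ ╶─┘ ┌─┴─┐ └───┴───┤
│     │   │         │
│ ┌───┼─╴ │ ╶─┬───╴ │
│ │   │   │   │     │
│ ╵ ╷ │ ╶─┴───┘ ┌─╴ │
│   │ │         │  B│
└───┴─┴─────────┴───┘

Directions: down, down, right, up, up, right, right, right, down, right, right, up, right, right, right, down, left, left, down, left, left, down, down, down, left, down, right, down, right, right, right, right, down, down
Number of turns: 18

Solution:

┌─┬─────────┬───────┐
│A│↱ → → ↓  │↱ → → ↓│
│ │ ┌───┐ ╶─┘ ┌───╴ │
│↓│↑│   │↳ → ↑│↓ ← ↲│
│ ╵ │ ╶─┴─┬───┘ ┌─╴ │
│↳ ↑│     │↓ ← ↲│   │
│ ╶─┴─┐ ╷ │ ┌───┤ ╶─┤
│     │ │ │↓│   │   │
├───┐ └─┘ │ │ ╶─┴─┐ │
│   │     │↓│     │ │
│ ╷ └─┐ ┌─┘ │ ┌─┐ │ │
│ │   │ │↓ ↲│ │ │ │ │
├─┘ ┌─┘ │ ╶─┤ ╵ │ ╵ │
│   │   │↳ ↓│   │   │
│ ╶─┘ ┌─┴─┐ └───┴───┤
│     │   │↳ → → → ↓│
│ ┌───┼─╴ │ ╶─┬───╴ │
│ │   │   │   │    ↓│
│ ╵ ╷ │ ╶─┴───┘ ┌─╴ │
│   │ │         │  B│
└───┴─┴─────────┴───┘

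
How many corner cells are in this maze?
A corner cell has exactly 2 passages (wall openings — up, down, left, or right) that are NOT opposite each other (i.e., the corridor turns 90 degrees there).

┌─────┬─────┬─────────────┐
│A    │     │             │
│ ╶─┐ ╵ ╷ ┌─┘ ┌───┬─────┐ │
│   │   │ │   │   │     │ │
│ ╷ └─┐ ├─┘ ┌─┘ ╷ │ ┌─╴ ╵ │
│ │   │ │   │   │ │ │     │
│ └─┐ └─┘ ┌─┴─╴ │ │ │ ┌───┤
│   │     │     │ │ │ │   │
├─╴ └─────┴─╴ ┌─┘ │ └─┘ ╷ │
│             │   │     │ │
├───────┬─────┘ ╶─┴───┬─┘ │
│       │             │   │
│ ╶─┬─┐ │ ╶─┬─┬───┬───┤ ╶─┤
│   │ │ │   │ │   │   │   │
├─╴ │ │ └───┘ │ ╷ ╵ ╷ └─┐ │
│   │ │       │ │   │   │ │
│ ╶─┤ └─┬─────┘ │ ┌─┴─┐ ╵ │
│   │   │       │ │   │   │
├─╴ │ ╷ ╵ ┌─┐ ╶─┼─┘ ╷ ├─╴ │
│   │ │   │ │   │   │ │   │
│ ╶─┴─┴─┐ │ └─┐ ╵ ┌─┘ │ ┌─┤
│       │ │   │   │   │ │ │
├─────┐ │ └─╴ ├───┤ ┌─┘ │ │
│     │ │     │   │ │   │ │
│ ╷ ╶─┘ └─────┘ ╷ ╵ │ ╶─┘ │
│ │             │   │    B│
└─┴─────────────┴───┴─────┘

Counting corner cells (2 non-opposite passages):
Total corners: 90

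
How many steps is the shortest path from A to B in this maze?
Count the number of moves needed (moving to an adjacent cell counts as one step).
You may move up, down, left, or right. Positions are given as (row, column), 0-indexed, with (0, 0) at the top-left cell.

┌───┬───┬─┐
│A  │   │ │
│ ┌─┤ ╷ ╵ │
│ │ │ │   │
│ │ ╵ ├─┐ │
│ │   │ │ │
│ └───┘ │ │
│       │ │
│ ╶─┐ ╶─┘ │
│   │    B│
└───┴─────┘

Using BFS to find shortest path:
Start: (0, 0), End: (4, 4)
Path found:
(0,0) → (1,0) → (2,0) → (3,0) → (3,1) → (3,2) → (4,2) → (4,3) → (4,4)
Number of steps: 8

Solution:

┌───┬───┬─┐
│A  │   │ │
│ ┌─┤ ╷ ╵ │
│↓│ │ │   │
│ │ ╵ ├─┐ │
│↓│   │ │ │
│ └───┘ │ │
│↳ → ↓  │ │
│ ╶─┐ ╶─┘ │
│   │↳ → B│
└───┴─────┘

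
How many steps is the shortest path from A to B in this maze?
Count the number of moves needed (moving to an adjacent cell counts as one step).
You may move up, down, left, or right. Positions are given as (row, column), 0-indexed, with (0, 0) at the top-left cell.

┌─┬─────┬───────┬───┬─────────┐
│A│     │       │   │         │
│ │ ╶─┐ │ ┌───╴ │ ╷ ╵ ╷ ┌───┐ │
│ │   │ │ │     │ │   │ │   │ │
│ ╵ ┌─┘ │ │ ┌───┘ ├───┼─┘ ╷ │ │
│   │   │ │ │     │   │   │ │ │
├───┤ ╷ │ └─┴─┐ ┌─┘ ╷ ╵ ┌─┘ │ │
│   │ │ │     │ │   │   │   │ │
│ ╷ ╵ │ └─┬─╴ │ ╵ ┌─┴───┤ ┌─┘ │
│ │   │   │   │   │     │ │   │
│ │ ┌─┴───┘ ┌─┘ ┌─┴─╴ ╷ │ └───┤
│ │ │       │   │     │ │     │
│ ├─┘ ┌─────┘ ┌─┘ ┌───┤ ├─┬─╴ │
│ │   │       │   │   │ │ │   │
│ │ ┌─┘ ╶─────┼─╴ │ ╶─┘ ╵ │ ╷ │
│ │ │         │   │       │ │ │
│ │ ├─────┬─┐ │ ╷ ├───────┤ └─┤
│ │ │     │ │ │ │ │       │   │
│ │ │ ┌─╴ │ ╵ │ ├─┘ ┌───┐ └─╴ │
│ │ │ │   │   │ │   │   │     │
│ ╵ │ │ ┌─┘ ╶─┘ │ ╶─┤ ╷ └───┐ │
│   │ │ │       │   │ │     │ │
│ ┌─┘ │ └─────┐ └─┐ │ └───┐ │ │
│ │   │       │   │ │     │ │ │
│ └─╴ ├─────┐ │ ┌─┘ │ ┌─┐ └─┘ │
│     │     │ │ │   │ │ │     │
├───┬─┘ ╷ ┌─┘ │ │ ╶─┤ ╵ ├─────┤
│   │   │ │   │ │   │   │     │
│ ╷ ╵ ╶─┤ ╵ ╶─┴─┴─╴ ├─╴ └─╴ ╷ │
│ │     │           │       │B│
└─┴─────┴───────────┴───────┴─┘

Using BFS to find shortest path:
Start: (0, 0), End: (14, 14)
Path found:
(0,0) → (1,0) → (2,0) → (2,1) → (1,1) → (0,1) → (0,2) → (0,3) → (1,3) → (2,3) → (2,2) → (3,2) → (4,2) → (4,1) → (3,1) → (3,0) → (4,0) → (5,0) → (6,0) → (7,0) → (8,0) → (9,0) → (10,0) → (11,0) → (12,0) → (12,1) → (12,2) → (11,2) → (10,2) → (9,2) → (8,2) → (8,3) → (8,4) → (9,4) → (9,3) → (10,3) → (11,3) → (11,4) → (11,5) → (11,6) → (12,6) → (13,6) → (13,5) → (14,5) → (14,6) → (14,7) → (14,8) → (14,9) → (13,9) → (13,8) → (12,8) → (12,9) → (11,9) → (10,9) → (10,8) → (9,8) → (9,9) → (8,9) → (8,10) → (8,11) → (8,12) → (9,12) → (9,13) → (9,14) → (10,14) → (11,14) → (12,14) → (12,13) → (12,12) → (11,12) → (11,11) → (11,10) → (12,10) → (13,10) → (13,11) → (14,11) → (14,12) → (14,13) → (13,13) → (13,14) → (14,14)
Number of steps: 80

Solution:

┌─┬─────┬───────┬───┬─────────┐
│A│↱ → ↓│       │   │         │
│ │ ╶─┐ │ ┌───╴ │ ╷ ╵ ╷ ┌───┐ │
│↓│↑  │↓│ │     │ │   │ │   │ │
│ ╵ ┌─┘ │ │ ┌───┘ ├───┼─┘ ╷ │ │
│↳ ↑│↓ ↲│ │ │     │   │   │ │ │
├───┤ ╷ │ └─┴─┐ ┌─┘ ╷ ╵ ┌─┘ │ │
│↓ ↰│↓│ │     │ │   │   │   │ │
│ ╷ ╵ │ └─┬─╴ │ ╵ ┌─┴───┤ ┌─┘ │
│↓│↑ ↲│   │   │   │     │ │   │
│ │ ┌─┴───┘ ┌─┘ ┌─┴─╴ ╷ │ └───┤
│↓│ │       │   │     │ │     │
│ ├─┘ ┌─────┘ ┌─┘ ┌───┤ ├─┬─╴ │
│↓│   │       │   │   │ │ │   │
│ │ ┌─┘ ╶─────┼─╴ │ ╶─┘ ╵ │ ╷ │
│↓│ │         │   │       │ │ │
│ │ ├─────┬─┐ │ ╷ ├───────┤ └─┤
│↓│ │↱ → ↓│ │ │ │ │↱ → → ↓│   │
│ │ │ ┌─╴ │ ╵ │ ├─┘ ┌───┐ └─╴ │
│↓│ │↑│↓ ↲│   │ │↱ ↑│   │↳ → ↓│
│ ╵ │ │ ┌─┘ ╶─┘ │ ╶─┤ ╷ └───┐ │
│↓  │↑│↓│       │↑ ↰│ │     │↓│
│ ┌─┘ │ └─────┐ └─┐ │ └───┐ │ │
│↓│  ↑│↳ → → ↓│   │↑│↓ ← ↰│ │↓│
│ └─╴ ├─────┐ │ ┌─┘ │ ┌─┐ └─┘ │
│↳ → ↑│     │↓│ │↱ ↑│↓│ │↑ ← ↲│
├───┬─┘ ╷ ┌─┘ │ │ ╶─┤ ╵ ├─────┤
│   │   │ │↓ ↲│ │↑ ↰│↳ ↓│  ↱ ↓│
│ ╷ ╵ ╶─┤ ╵ ╶─┴─┴─╴ ├─╴ └─╴ ╷ │
│ │     │  ↳ → → → ↑│  ↳ → ↑│B│
└─┴─────┴───────────┴───────┴─┘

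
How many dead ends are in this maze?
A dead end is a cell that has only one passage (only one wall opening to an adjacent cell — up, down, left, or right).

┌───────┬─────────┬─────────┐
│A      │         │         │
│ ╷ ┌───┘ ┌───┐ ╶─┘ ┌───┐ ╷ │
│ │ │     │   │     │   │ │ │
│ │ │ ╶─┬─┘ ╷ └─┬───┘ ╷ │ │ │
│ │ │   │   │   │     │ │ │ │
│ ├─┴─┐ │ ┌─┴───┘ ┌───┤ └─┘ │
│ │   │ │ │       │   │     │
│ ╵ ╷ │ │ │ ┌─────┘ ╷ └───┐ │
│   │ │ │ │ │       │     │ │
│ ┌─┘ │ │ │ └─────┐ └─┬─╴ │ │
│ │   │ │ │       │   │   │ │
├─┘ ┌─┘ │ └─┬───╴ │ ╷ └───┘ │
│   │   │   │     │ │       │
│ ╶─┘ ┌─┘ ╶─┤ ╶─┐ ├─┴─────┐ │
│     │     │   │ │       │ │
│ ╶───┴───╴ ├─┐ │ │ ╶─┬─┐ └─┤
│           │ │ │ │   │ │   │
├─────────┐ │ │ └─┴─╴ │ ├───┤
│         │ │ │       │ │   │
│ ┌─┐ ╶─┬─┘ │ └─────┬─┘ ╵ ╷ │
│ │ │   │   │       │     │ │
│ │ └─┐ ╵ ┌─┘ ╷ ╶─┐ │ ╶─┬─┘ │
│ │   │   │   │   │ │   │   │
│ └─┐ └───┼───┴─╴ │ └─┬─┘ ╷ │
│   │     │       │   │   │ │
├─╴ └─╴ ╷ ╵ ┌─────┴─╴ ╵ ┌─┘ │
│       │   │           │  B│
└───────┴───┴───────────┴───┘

Checking each cell for number of passages:

Dead ends found at positions:
  (0, 3)
  (0, 8)
  (2, 1)
  (2, 7)
  (2, 12)
  (4, 6)
  (5, 0)
  (5, 11)
  (6, 5)
  (6, 9)
  (7, 3)
  (7, 13)
  (8, 6)
  (8, 8)
  (8, 11)
  (8, 13)
  (9, 4)
  (10, 1)
  (11, 5)
  (11, 11)
  (13, 0)
  (13, 6)
  (13, 12)
Total dead ends: 23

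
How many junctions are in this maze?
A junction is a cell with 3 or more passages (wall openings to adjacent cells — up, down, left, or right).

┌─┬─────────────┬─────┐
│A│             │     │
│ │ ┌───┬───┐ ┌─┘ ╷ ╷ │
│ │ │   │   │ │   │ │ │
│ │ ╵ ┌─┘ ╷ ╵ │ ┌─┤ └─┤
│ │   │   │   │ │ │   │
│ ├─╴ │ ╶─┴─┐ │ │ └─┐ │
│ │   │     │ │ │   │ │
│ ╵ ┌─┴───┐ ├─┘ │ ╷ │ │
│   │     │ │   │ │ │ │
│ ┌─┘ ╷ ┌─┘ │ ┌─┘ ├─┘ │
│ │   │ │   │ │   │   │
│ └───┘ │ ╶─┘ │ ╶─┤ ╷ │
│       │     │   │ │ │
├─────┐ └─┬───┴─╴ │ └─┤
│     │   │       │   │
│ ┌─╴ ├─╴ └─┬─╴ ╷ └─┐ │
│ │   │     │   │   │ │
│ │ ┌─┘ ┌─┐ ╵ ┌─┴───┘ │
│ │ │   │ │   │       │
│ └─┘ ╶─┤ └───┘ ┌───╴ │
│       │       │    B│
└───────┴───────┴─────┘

Checking each cell for number of passages:

Junctions found (3+ passages):
  (0, 6): 3 passages
  (0, 9): 3 passages
  (2, 2): 3 passages
  (2, 6): 3 passages
  (3, 8): 3 passages
  (4, 0): 3 passages
  (4, 3): 3 passages
  (5, 10): 3 passages
  (6, 3): 3 passages
  (7, 7): 3 passages
  (7, 8): 3 passages
  (8, 4): 3 passages
  (9, 10): 3 passages
  (10, 2): 3 passages
Total junctions: 14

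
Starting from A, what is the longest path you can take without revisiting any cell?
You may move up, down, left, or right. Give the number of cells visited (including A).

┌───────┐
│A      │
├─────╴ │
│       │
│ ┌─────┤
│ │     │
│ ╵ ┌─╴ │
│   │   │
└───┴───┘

Finding longest simple path using DFS:
Start: (0, 0)
Longest path visits 16 cells
Path: A → right → right → right → down → left → left → left → down → down → right → up → right → right → down → left

Solution:

┌───────┐
│A → → ↓│
├─────╴ │
│↓ ← ← ↲│
│ ┌─────┤
│↓│↱ → ↓│
│ ╵ ┌─╴ │
│↳ ↑│B ↲│
└───┴───┘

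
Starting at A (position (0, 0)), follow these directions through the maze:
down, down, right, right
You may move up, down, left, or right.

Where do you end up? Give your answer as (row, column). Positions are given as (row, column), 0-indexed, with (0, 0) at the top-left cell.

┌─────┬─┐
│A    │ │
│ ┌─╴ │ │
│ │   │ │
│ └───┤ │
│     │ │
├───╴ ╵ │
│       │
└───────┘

Following directions step by step:
Start: (0, 0)
  down: (0, 0) → (1, 0)
  down: (1, 0) → (2, 0)
  right: (2, 0) → (2, 1)
  right: (2, 1) → (2, 2)
Final position: (2, 2)

Path taken:

┌─────┬─┐
│A    │ │
│ ┌─╴ │ │
│↓│   │ │
│ └───┤ │
│↳ → B│ │
├───╴ ╵ │
│       │
└───────┘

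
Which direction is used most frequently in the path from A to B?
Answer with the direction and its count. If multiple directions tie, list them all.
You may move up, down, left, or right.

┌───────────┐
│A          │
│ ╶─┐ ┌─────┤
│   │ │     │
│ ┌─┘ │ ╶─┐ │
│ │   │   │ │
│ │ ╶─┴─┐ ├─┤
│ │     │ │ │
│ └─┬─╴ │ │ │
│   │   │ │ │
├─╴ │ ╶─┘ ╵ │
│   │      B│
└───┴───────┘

Directions: right, right, down, down, left, down, right, right, down, left, down, right, right, right
Counts: {'right': 7, 'down': 5, 'left': 2}
Most common: right (7 times)

Solution:

┌───────────┐
│A → ↓      │
│ ╶─┐ ┌─────┤
│   │↓│     │
│ ┌─┘ │ ╶─┐ │
│ │↓ ↲│   │ │
│ │ ╶─┴─┐ ├─┤
│ │↳ → ↓│ │ │
│ └─┬─╴ │ │ │
│   │↓ ↲│ │ │
├─╴ │ ╶─┘ ╵ │
│   │↳ → → B│
└───┴───────┘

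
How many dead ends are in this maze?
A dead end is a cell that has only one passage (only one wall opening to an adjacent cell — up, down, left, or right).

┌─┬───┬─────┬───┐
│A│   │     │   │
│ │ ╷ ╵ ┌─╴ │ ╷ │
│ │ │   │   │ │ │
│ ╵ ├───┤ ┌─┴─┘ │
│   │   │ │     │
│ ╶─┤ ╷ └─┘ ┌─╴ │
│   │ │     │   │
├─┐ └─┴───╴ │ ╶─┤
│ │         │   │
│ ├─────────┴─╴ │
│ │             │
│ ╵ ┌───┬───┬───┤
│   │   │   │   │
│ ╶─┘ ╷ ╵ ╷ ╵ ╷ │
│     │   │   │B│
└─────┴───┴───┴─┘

Checking each cell for number of passages:

Dead ends found at positions:
  (0, 0)
  (1, 6)
  (2, 4)
  (3, 2)
  (4, 0)
  (7, 7)
Total dead ends: 6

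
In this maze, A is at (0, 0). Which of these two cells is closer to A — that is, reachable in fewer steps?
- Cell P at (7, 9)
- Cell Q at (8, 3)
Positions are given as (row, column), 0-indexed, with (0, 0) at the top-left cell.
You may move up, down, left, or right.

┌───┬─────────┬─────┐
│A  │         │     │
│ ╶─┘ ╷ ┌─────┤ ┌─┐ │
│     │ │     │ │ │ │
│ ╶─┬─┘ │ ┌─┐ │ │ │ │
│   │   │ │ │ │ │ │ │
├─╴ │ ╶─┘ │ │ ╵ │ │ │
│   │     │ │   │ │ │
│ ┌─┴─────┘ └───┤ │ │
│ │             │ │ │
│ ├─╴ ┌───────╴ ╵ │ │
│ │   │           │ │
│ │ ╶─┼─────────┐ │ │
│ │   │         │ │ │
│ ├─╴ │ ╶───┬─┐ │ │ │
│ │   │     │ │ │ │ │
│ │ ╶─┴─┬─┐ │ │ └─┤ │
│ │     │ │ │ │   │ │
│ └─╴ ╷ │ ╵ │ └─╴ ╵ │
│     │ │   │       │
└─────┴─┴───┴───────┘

Shortest path A → P at (7, 9): 30 steps
Shortest path A → Q at (8, 3): 15 steps

Q is closer (15 steps vs 30 steps).

Path to P:

┌───┬─────────┬─────┐
│A  │↱ ↓      │↱ → ↓│
│ ╶─┘ ╷ ┌─────┤ ┌─┐ │
│↳ → ↑│↓│↱ → ↓│↑│ │↓│
│ ╶─┬─┘ │ ┌─┐ │ │ │ │
│   │↓ ↲│↑│ │↓│↑│ │↓│
├─╴ │ ╶─┘ │ │ ╵ │ │ │
│   │↳ → ↑│ │↳ ↑│ │↓│
│ ┌─┴─────┘ └───┤ │ │
│ │             │ │↓│
│ ├─╴ ┌───────╴ ╵ │ │
│ │   │           │↓│
│ │ ╶─┼─────────┐ │ │
│ │   │         │ │↓│
│ ├─╴ │ ╶───┬─┐ │ │ │
│ │   │     │ │ │ │P│
│ │ ╶─┴─┬─┐ │ │ └─┤ │
│ │     │ │ │ │   │ │
│ └─╴ ╷ │ ╵ │ └─╴ ╵ │
│     │ │   │       │
└─────┴─┴───┴───────┘

Path to Q:

┌───┬─────────┬─────┐
│A  │         │     │
│ ╶─┘ ╷ ┌─────┤ ┌─┐ │
│↓    │ │     │ │ │ │
│ ╶─┬─┘ │ ┌─┐ │ │ │ │
│↳ ↓│   │ │ │ │ │ │ │
├─╴ │ ╶─┘ │ │ ╵ │ │ │
│↓ ↲│     │ │   │ │ │
│ ┌─┴─────┘ └───┤ │ │
│↓│             │ │ │
│ ├─╴ ┌───────╴ ╵ │ │
│↓│   │           │ │
│ │ ╶─┼─────────┐ │ │
│↓│   │         │ │ │
│ ├─╴ │ ╶───┬─┐ │ │ │
│↓│   │     │ │ │ │ │
│ │ ╶─┴─┬─┐ │ │ └─┤ │
│↓│  ↱ Q│ │ │ │   │ │
│ └─╴ ╷ │ ╵ │ └─╴ ╵ │
│↳ → ↑│ │   │       │
└─────┴─┴───┴───────┘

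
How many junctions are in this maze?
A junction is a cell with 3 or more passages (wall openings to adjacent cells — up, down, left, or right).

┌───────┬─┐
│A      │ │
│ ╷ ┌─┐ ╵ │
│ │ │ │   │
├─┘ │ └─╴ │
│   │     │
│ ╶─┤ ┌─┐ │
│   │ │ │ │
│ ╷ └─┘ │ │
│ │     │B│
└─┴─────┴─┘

Checking each cell for number of passages:

Junctions found (3+ passages):
  (0, 1): 3 passages
  (1, 4): 3 passages
  (2, 2): 3 passages
  (2, 4): 3 passages
  (3, 0): 3 passages
Total junctions: 5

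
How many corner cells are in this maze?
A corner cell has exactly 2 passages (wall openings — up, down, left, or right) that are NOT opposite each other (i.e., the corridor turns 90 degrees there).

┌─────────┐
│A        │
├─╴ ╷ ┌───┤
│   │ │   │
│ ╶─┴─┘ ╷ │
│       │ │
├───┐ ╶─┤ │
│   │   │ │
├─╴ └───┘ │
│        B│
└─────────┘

Counting corner cells (2 non-opposite passages):
Total corners: 9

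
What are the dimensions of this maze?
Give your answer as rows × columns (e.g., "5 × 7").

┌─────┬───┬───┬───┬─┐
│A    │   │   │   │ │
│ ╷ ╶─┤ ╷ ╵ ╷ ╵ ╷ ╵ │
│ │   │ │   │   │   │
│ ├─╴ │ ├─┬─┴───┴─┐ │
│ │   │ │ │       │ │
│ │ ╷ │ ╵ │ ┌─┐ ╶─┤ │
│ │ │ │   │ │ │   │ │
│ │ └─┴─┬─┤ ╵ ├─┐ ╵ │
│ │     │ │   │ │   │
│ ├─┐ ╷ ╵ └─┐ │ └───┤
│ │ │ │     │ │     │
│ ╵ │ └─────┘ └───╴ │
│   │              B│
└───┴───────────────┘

Counting the maze dimensions:
Rows (vertical): 7
Columns (horizontal): 10
Dimensions: 7 × 10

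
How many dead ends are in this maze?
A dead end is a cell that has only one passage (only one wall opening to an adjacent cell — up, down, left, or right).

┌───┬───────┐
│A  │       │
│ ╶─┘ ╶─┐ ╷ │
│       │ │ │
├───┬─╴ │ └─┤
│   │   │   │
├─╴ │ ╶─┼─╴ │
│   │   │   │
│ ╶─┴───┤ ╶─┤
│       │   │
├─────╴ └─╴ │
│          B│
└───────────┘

Checking each cell for number of passages:

Dead ends found at positions:
  (0, 1)
  (1, 5)
  (2, 0)
  (3, 3)
  (5, 0)
Total dead ends: 5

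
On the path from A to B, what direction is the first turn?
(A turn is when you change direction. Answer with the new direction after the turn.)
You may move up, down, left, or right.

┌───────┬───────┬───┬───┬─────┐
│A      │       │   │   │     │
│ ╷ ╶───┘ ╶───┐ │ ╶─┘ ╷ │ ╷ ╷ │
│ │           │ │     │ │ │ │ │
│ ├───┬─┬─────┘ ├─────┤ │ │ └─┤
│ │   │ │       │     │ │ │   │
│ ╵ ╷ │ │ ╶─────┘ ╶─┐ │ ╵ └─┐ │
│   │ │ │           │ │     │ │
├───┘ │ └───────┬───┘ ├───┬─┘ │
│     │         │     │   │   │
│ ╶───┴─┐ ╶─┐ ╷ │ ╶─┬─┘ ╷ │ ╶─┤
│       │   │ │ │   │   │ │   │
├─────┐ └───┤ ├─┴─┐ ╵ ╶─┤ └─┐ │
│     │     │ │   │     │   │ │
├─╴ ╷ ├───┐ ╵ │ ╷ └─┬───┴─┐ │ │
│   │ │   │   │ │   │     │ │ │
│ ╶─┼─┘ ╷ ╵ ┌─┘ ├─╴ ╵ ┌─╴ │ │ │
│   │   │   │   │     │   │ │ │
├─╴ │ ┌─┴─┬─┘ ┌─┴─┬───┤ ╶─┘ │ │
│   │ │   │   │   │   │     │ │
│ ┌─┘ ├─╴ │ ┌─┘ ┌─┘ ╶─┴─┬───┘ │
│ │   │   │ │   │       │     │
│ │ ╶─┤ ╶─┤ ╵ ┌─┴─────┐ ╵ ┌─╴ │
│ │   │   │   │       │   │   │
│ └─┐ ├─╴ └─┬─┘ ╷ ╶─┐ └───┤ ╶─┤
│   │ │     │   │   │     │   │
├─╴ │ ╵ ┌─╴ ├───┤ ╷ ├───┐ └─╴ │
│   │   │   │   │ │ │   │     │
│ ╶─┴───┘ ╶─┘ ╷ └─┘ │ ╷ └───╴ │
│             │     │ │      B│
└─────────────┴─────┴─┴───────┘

Directions: down, down, down, right, up, right, down, down, left, left, down, right, right, right, down, right, right, down, down, left, up, left, down, left, down, down, left, down, right, down, down, right, up, right, right, down, left, down, right, right, up, right, down, right, right, up, up, left, up, right, right, down, right, right, down, right, right, down
First turn direction: right

Solution:

┌───────┬───────┬───┬───┬─────┐
│A      │       │   │   │     │
│ ╷ ╶───┘ ╶───┐ │ ╶─┘ ╷ │ ╷ ╷ │
│↓│           │ │     │ │ │ │ │
│ ├───┬─┬─────┘ ├─────┤ │ │ └─┤
│↓│↱ ↓│ │       │     │ │ │   │
│ ╵ ╷ │ │ ╶─────┘ ╶─┐ │ ╵ └─┐ │
│↳ ↑│↓│ │           │ │     │ │
├───┘ │ └───────┬───┘ ├───┬─┘ │
│↓ ← ↲│         │     │   │   │
│ ╶───┴─┐ ╶─┐ ╷ │ ╶─┬─┘ ╷ │ ╶─┤
│↳ → → ↓│   │ │ │   │   │ │   │
├─────┐ └───┤ ├─┴─┐ ╵ ╶─┤ └─┐ │
│     │↳ → ↓│ │   │     │   │ │
├─╴ ╷ ├───┐ ╵ │ ╷ └─┬───┴─┐ │ │
│   │ │↓ ↰│↓  │ │   │     │ │ │
│ ╶─┼─┘ ╷ ╵ ┌─┘ ├─╴ ╵ ┌─╴ │ │ │
│   │↓ ↲│↑ ↲│   │     │   │ │ │
├─╴ │ ┌─┴─┬─┘ ┌─┴─┬───┤ ╶─┘ │ │
│   │↓│   │   │   │   │     │ │
│ ┌─┘ ├─╴ │ ┌─┘ ┌─┘ ╶─┴─┬───┘ │
│ │↓ ↲│   │ │   │       │     │
│ │ ╶─┤ ╶─┤ ╵ ┌─┴─────┐ ╵ ┌─╴ │
│ │↳ ↓│   │   │  ↱ → ↓│   │   │
│ └─┐ ├─╴ └─┬─┘ ╷ ╶─┐ └───┤ ╶─┤
│   │↓│↱ → ↓│   │↑ ↰│↳ → ↓│   │
├─╴ │ ╵ ┌─╴ ├───┤ ╷ ├───┐ └─╴ │
│   │↳ ↑│↓ ↲│↱ ↓│ │↑│   │↳ → ↓│
│ ╶─┴───┘ ╶─┘ ╷ └─┘ │ ╷ └───╴ │
│        ↳ → ↑│↳ → ↑│ │      B│
└─────────────┴─────┴─┴───────┘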